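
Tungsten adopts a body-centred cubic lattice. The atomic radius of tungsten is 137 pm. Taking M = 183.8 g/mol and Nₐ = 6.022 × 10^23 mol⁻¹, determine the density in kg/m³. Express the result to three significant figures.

19300 kg/m³

In a BCC lattice, atoms touch along the body diagonal, so √3·a = 4r, giving a = 316.4 pm = 3.164 × 10^-8 cm.
With Z = 2, ρ = Z·M/(N_A·a³) = 2 × 183.8 / (6.022 × 10²³ × 3.167 × 10^-23) = 19.27 g/cm³ = 19300 kg/m³.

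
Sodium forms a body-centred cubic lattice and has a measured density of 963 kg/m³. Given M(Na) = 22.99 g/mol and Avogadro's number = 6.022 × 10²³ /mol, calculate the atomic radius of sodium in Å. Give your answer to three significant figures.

For a BCC cell (Z = 2), a³ = Z·M/(N_A·ρ) = 2 × 22.99 / (6.022 × 10²³ × 0.9630) = 7.929 × 10^-23 cm³, so a = 4.296 × 10^-8 cm = 4.296 Å.
Atoms touch along the body diagonal, so √3·a = 4r, so r = 0.4330 × a = 1.86 Å.

1.86 Å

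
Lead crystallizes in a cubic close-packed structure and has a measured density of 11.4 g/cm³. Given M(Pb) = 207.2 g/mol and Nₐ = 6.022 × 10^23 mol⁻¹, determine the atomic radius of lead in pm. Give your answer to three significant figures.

For an FCC cell (Z = 4), a³ = Z·M/(N_A·ρ) = 4 × 207.2 / (6.022 × 10²³ × 11.40) = 1.207 × 10^-22 cm³, so a = 4.942 × 10^-8 cm = 494.2 pm.
Atoms touch along the face diagonal, so √2·a = 4r, so r = 0.3536 × a = 175 pm.

175 pm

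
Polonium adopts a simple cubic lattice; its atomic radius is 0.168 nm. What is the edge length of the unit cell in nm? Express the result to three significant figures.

0.336 nm

In a simple cubic lattice, atoms touch along the cell edge, so a = 2r.
a = 2r = 2 × 0.168 = 0.336 nm.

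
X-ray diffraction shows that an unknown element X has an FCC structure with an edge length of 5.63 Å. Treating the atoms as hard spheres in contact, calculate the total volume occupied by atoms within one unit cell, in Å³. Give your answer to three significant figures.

In an FCC lattice atoms touch along the face diagonal, so √2·a = 4r, so r = 0.3536a = 1.991 Å.
V_atoms = Z × (4/3)πr³ = 4 × (4/3)π × (1.991)³ = 132 Å³.

132 Å³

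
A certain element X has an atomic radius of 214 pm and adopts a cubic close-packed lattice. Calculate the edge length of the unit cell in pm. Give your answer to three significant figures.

605 pm

In an FCC lattice, atoms touch along the face diagonal, so √2·a = 4r.
a = 4r/√2 = 4 × 214 / 1.4142 = 605 pm.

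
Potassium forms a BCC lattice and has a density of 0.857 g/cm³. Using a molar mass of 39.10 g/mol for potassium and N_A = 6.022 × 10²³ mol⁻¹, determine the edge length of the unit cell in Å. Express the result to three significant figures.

5.33 Å

With Z = 2 atoms per BCC cell, a³ = Z·M/(N_A·ρ) = 2 × 39.10 / (6.022 × 10²³ × 0.8570 g/cm³) = 1.515 × 10^-22 cm³.
a = (1.515 × 10^-22)^(1/3) = 5.331 × 10^-8 cm = 5.33 Å.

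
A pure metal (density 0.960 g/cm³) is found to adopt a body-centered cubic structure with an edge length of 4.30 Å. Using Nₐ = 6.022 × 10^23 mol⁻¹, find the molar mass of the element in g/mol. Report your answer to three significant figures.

A BCC cell has Z = 2 atoms; a = 4.300 × 10^-8 cm.
M = ρ·N_A·a³/Z = 0.960 × 6.022 × 10²³ × 7.951 × 10^-23 / 2 = 23.0 g/mol.

23.0 g/mol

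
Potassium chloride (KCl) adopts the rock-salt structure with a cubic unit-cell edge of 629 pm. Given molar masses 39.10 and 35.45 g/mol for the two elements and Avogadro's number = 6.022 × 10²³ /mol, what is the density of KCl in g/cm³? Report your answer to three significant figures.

The rock-salt structure contains Z = 4 formula units per cell; M(KCl) = 39.10 + 35.45 = 74.55 g/mol.
a³ = (6.290 × 10^-8 cm)³ = 2.489 × 10^-22 cm³.
ρ = 4 × 74.55 / (6.022 × 10²³ × 2.489 × 10^-22) = 1.990 g/cm³.

1.99 g/cm³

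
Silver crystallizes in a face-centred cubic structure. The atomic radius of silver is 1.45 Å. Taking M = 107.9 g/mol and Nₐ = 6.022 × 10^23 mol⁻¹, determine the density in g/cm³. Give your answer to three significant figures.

10.4 g/cm³

In an FCC lattice, atoms touch along the face diagonal, so √2·a = 4r, giving a = 4.101 Å = 4.101 × 10^-8 cm.
With Z = 4, ρ = Z·M/(N_A·a³) = 4 × 107.9 / (6.022 × 10²³ × 6.898 × 10^-23) = 10.39 g/cm³.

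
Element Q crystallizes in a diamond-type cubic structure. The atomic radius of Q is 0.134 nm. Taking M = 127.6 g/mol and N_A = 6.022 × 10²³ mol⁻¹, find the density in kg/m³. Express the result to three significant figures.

In a diamond cubic lattice, nearest neighbors lie along the body diagonal with √3·a = 8r, giving a = 0.6189 nm = 6.189 × 10^-8 cm.
With Z = 8, ρ = Z·M/(N_A·a³) = 8 × 127.6 / (6.022 × 10²³ × 2.371 × 10^-22) = 7.150 g/cm³ = 7150 kg/m³.

7150 kg/m³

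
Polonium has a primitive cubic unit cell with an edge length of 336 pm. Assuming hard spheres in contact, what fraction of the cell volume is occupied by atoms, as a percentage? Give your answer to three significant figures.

52.4%

In a simple cubic lattice atoms touch along the cell edge, so a = 2r, so r = 0.5000a = 168.0 pm.
Packing fraction = Z·(4/3)πr³ / a³ = 1 × (4/3)π × (168.0)³ / (336)³ = 0.5236 = 52.4%.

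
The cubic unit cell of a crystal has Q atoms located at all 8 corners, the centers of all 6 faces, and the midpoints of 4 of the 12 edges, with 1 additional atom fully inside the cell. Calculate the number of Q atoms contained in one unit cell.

6

Corner atoms are shared by 8 cells (1/8 each), face atoms by 2 (1/2 each), edge atoms by 4 (1/4 each), interior atoms are unshared.
Net atoms = 8 × 1/8 + 6 × 1/2 + 4 × 1/4 + 1 = 1 + 3 + 1 + 1 = 6.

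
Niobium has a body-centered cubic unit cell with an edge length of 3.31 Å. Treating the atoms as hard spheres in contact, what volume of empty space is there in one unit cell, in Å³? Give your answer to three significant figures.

11.6 Å³

In a BCC lattice atoms touch along the body diagonal, so √3·a = 4r, so r = 0.4330a = 1.433 Å.
V_cell = a³ = 36.26 Å³; V_atoms = 2 × (4/3)πr³ = 24.67 Å³.
Empty space = 36.26 − 24.67 = 11.6 Å³.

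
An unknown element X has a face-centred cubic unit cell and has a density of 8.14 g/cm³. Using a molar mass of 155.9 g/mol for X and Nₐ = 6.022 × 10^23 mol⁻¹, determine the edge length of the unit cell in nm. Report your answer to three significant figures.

0.503 nm

With Z = 4 atoms per FCC cell, a³ = Z·M/(N_A·ρ) = 4 × 155.9 / (6.022 × 10²³ × 8.140 g/cm³) = 1.272 × 10^-22 cm³.
a = (1.272 × 10^-22)^(1/3) = 5.029 × 10^-8 cm = 0.503 nm.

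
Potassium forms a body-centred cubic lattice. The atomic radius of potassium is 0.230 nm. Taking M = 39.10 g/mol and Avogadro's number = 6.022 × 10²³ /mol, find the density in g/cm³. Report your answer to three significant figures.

0.867 g/cm³

In a BCC lattice, atoms touch along the body diagonal, so √3·a = 4r, giving a = 0.5312 nm = 5.312 × 10^-8 cm.
With Z = 2, ρ = Z·M/(N_A·a³) = 2 × 39.10 / (6.022 × 10²³ × 1.499 × 10^-22) = 0.8665 g/cm³.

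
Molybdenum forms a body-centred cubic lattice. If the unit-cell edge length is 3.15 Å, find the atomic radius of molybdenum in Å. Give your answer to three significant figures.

In a BCC lattice, atoms touch along the body diagonal, so √3·a = 4r.
r = √3·a/4 = 1.7321 × 3.15 / 4 = 1.36 Å.

1.36 Å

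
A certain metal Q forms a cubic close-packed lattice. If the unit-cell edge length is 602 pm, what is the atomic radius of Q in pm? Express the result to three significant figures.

213 pm

In an FCC lattice, atoms touch along the face diagonal, so √2·a = 4r.
r = √2·a/4 = 1.4142 × 602 / 4 = 213 pm.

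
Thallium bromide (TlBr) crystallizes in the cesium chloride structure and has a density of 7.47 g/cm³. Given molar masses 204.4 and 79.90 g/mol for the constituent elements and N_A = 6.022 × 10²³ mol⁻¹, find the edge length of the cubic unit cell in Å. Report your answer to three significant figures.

M(TlBr) = 284.3 g/mol; Z = 1 formula unit per cell.
a³ = Z·M/(N_A·ρ) = 1 × 284.3 / (6.022 × 10²³ × 7.47) = 6.320 × 10^-23 cm³, so a = 3.983 × 10^-8 cm = 3.98 Å.

3.98 Å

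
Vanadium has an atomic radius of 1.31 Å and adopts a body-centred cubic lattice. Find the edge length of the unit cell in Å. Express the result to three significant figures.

3.03 Å

In a BCC lattice, atoms touch along the body diagonal, so √3·a = 4r.
a = 4r/√3 = 4 × 1.31 / 1.7321 = 3.03 Å.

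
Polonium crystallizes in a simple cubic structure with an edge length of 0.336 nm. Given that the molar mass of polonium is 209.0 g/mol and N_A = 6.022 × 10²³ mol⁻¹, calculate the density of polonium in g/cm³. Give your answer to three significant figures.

9.15 g/cm³

A simple cubic unit cell contains Z = 1 atom.
Cell volume: a³ = (0.336 nm)³ = (3.360 × 10^-8 cm)³ = 3.793 × 10^-23 cm³.
ρ = Z·M/(N_A·a³) = 1 × 209.0 / (6.022 × 10²³ × 3.793 × 10^-23) = 9.149 g/cm³.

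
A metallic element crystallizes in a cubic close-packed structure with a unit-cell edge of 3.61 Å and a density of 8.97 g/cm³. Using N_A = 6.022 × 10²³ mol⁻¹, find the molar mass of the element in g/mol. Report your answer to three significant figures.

63.5 g/mol

An FCC cell has Z = 4 atoms; a = 3.610 × 10^-8 cm.
M = ρ·N_A·a³/Z = 8.97 × 6.022 × 10²³ × 4.705 × 10^-23 / 4 = 63.5 g/mol.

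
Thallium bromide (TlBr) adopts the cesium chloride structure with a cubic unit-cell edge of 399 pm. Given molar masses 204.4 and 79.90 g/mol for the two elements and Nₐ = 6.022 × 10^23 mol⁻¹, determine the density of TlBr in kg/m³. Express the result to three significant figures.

The cesium chloride structure contains Z = 1 formula unit per cell; M(TlBr) = 204.4 + 79.90 = 284.3 g/mol.
a³ = (3.990 × 10^-8 cm)³ = 6.352 × 10^-23 cm³.
ρ = 1 × 284.3 / (6.022 × 10²³ × 6.352 × 10^-23) = 7.432 g/cm³ = 7430 kg/m³.

7430 kg/m³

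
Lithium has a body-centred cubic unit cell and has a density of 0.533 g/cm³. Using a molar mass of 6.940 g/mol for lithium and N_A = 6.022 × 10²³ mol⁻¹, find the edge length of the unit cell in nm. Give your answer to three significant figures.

With Z = 2 atoms per BCC cell, a³ = Z·M/(N_A·ρ) = 2 × 6.940 / (6.022 × 10²³ × 0.5330 g/cm³) = 4.324 × 10^-23 cm³.
a = (4.324 × 10^-23)^(1/3) = 3.510 × 10^-8 cm = 0.351 nm.

0.351 nm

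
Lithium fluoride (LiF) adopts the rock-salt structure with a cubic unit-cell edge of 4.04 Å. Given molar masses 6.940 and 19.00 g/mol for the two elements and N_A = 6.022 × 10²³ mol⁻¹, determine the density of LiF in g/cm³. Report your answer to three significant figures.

The rock-salt structure contains Z = 4 formula units per cell; M(LiF) = 6.940 + 19.00 = 25.94 g/mol.
a³ = (4.040 × 10^-8 cm)³ = 6.594 × 10^-23 cm³.
ρ = 4 × 25.94 / (6.022 × 10²³ × 6.594 × 10^-23) = 2.613 g/cm³.

2.61 g/cm³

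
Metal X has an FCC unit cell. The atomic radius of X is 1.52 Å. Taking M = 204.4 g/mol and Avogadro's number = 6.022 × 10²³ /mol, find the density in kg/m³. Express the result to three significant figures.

In an FCC lattice, atoms touch along the face diagonal, so √2·a = 4r, giving a = 4.299 Å = 4.299 × 10^-8 cm.
With Z = 4, ρ = Z·M/(N_A·a³) = 4 × 204.4 / (6.022 × 10²³ × 7.946 × 10^-23) = 17.09 g/cm³ = 17100 kg/m³.

17100 kg/m³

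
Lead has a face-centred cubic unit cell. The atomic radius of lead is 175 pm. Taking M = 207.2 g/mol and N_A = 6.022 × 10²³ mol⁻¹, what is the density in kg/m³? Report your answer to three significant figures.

In an FCC lattice, atoms touch along the face diagonal, so √2·a = 4r, giving a = 495.0 pm = 4.950 × 10^-8 cm.
With Z = 4, ρ = Z·M/(N_A·a³) = 4 × 207.2 / (6.022 × 10²³ × 1.213 × 10^-22) = 11.35 g/cm³ = 11300 kg/m³.

11300 kg/m³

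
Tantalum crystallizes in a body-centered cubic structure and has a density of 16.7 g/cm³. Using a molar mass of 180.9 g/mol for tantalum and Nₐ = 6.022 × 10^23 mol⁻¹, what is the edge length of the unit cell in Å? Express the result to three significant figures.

3.30 Å

With Z = 2 atoms per BCC cell, a³ = Z·M/(N_A·ρ) = 2 × 180.9 / (6.022 × 10²³ × 16.70 g/cm³) = 3.598 × 10^-23 cm³.
a = (3.598 × 10^-23)^(1/3) = 3.301 × 10^-8 cm = 3.30 Å.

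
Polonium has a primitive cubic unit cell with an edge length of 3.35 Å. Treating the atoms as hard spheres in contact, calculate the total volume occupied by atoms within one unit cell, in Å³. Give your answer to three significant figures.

In a simple cubic lattice atoms touch along the cell edge, so a = 2r, so r = 0.5000a = 1.675 Å.
V_atoms = Z × (4/3)πr³ = 1 × (4/3)π × (1.675)³ = 19.7 Å³.

19.7 Å³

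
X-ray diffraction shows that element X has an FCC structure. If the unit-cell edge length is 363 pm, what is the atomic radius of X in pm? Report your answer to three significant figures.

In an FCC lattice, atoms touch along the face diagonal, so √2·a = 4r.
r = √2·a/4 = 1.4142 × 363 / 4 = 128 pm.

128 pm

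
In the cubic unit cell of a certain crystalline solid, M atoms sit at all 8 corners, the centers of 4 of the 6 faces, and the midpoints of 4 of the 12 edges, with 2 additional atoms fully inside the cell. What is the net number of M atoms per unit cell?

Corner atoms are shared by 8 cells (1/8 each), face atoms by 2 (1/2 each), edge atoms by 4 (1/4 each), interior atoms are unshared.
Net atoms = 8 × 1/8 + 4 × 1/2 + 4 × 1/4 + 2 = 1 + 2 + 1 + 2 = 6.

6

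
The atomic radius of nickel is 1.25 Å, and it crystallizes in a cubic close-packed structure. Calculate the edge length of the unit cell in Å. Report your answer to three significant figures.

In an FCC lattice, atoms touch along the face diagonal, so √2·a = 4r.
a = 4r/√2 = 4 × 1.25 / 1.4142 = 3.54 Å.

3.54 Å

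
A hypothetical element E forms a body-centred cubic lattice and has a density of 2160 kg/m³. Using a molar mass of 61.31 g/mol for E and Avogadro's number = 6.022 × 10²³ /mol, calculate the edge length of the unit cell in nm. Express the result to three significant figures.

0.455 nm

With Z = 2 atoms per BCC cell, a³ = Z·M/(N_A·ρ) = 2 × 61.31 / (6.022 × 10²³ × 2.160 g/cm³) = 9.427 × 10^-23 cm³.
a = (9.427 × 10^-23)^(1/3) = 4.551 × 10^-8 cm = 0.455 nm.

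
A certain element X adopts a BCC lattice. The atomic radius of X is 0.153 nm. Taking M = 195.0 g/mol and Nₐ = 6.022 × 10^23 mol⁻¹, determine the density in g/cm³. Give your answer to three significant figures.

14.7 g/cm³

In a BCC lattice, atoms touch along the body diagonal, so √3·a = 4r, giving a = 0.3533 nm = 3.533 × 10^-8 cm.
With Z = 2, ρ = Z·M/(N_A·a³) = 2 × 195.0 / (6.022 × 10²³ × 4.411 × 10^-23) = 14.68 g/cm³.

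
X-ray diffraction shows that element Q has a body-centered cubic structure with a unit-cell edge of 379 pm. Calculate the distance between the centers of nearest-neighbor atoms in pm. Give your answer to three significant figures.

328 pm

In a BCC structure, atoms touch along the body diagonal, so √3·a = 4r; the nearest-neighbor distance equals 2r = 0.8660·a.
d = 0.8660 × 379 = 328 pm.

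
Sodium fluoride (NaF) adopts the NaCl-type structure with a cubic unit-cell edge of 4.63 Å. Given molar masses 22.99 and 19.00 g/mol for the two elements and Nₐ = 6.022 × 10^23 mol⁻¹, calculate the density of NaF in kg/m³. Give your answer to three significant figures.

2810 kg/m³

The NaCl-type structure contains Z = 4 formula units per cell; M(NaF) = 22.99 + 19.00 = 41.99 g/mol.
a³ = (4.630 × 10^-8 cm)³ = 9.925 × 10^-23 cm³.
ρ = 4 × 41.99 / (6.022 × 10²³ × 9.925 × 10^-23) = 2.810 g/cm³ = 2810 kg/m³.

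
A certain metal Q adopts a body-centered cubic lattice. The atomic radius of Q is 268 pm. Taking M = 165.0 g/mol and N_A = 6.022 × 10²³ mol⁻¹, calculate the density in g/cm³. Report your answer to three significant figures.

2.31 g/cm³

In a BCC lattice, atoms touch along the body diagonal, so √3·a = 4r, giving a = 618.9 pm = 6.189 × 10^-8 cm.
With Z = 2, ρ = Z·M/(N_A·a³) = 2 × 165.0 / (6.022 × 10²³ × 2.371 × 10^-22) = 2.311 g/cm³.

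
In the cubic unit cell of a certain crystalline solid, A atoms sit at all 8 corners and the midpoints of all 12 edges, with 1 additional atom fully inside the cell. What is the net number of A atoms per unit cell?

5

Corner atoms are shared by 8 cells (1/8 each), edge atoms by 4 (1/4 each), interior atoms are unshared.
Net atoms = 8 × 1/8 + 12 × 1/4 + 1 = 1 + 3 + 1 = 5.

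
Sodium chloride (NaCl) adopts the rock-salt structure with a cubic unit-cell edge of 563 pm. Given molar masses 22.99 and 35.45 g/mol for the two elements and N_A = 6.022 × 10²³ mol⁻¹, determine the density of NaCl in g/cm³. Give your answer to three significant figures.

The rock-salt structure contains Z = 4 formula units per cell; M(NaCl) = 22.99 + 35.45 = 58.44 g/mol.
a³ = (5.630 × 10^-8 cm)³ = 1.785 × 10^-22 cm³.
ρ = 4 × 58.44 / (6.022 × 10²³ × 1.785 × 10^-22) = 2.175 g/cm³.

2.18 g/cm³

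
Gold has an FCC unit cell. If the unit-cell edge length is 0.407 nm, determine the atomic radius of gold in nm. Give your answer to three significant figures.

In an FCC lattice, atoms touch along the face diagonal, so √2·a = 4r.
r = √2·a/4 = 1.4142 × 0.407 / 4 = 0.144 nm.

0.144 nm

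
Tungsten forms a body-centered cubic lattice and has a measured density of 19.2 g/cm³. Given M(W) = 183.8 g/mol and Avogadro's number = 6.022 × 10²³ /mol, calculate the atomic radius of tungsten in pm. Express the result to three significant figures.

137 pm

For a BCC cell (Z = 2), a³ = Z·M/(N_A·ρ) = 2 × 183.8 / (6.022 × 10²³ × 19.20) = 3.179 × 10^-23 cm³, so a = 3.168 × 10^-8 cm = 316.8 pm.
Atoms touch along the body diagonal, so √3·a = 4r, so r = 0.4330 × a = 137 pm.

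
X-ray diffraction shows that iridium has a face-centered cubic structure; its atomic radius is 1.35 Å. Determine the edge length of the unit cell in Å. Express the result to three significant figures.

3.82 Å

In an FCC lattice, atoms touch along the face diagonal, so √2·a = 4r.
a = 4r/√2 = 4 × 1.35 / 1.4142 = 3.82 Å.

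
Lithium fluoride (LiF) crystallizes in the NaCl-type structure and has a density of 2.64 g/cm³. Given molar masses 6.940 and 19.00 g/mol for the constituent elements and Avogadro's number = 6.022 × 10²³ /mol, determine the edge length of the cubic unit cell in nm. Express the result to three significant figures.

0.403 nm

M(LiF) = 25.94 g/mol; Z = 4 formula units per cell.
a³ = Z·M/(N_A·ρ) = 4 × 25.94 / (6.022 × 10²³ × 2.64) = 6.527 × 10^-23 cm³, so a = 4.026 × 10^-8 cm = 0.403 nm.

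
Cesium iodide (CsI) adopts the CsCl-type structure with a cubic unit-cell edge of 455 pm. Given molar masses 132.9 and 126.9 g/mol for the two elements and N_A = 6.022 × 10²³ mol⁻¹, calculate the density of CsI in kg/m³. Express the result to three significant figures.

4580 kg/m³

The CsCl-type structure contains Z = 1 formula unit per cell; M(CsI) = 132.9 + 126.9 = 259.8 g/mol.
a³ = (4.550 × 10^-8 cm)³ = 9.420 × 10^-23 cm³.
ρ = 1 × 259.8 / (6.022 × 10²³ × 9.420 × 10^-23) = 4.580 g/cm³ = 4580 kg/m³.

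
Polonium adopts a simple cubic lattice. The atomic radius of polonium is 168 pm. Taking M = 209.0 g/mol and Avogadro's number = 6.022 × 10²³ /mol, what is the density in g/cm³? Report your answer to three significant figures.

In a simple cubic lattice, atoms touch along the cell edge, so a = 2r, giving a = 336.0 pm = 3.360 × 10^-8 cm.
With Z = 1, ρ = Z·M/(N_A·a³) = 1 × 209.0 / (6.022 × 10²³ × 3.793 × 10^-23) = 9.149 g/cm³.

9.15 g/cm³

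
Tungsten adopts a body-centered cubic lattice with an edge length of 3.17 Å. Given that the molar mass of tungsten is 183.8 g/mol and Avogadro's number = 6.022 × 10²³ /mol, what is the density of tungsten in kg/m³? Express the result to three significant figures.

A BCC unit cell contains Z = 2 atoms.
Cell volume: a³ = (3.17 Å)³ = (3.170 × 10^-8 cm)³ = 3.186 × 10^-23 cm³.
ρ = Z·M/(N_A·a³) = 2 × 183.8 / (6.022 × 10²³ × 3.186 × 10^-23) = 19.16 g/cm³ = 19200 kg/m³.

19200 kg/m³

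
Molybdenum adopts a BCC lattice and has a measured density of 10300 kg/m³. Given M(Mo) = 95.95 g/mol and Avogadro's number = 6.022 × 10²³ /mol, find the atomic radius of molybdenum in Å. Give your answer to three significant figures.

1.36 Å

For a BCC cell (Z = 2), a³ = Z·M/(N_A·ρ) = 2 × 95.95 / (6.022 × 10²³ × 10.30) = 3.094 × 10^-23 cm³, so a = 3.139 × 10^-8 cm = 3.139 Å.
Atoms touch along the body diagonal, so √3·a = 4r, so r = 0.4330 × a = 1.36 Å.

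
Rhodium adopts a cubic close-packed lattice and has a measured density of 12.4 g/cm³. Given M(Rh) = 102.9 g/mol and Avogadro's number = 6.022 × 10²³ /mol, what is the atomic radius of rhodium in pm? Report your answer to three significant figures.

135 pm

For an FCC cell (Z = 4), a³ = Z·M/(N_A·ρ) = 4 × 102.9 / (6.022 × 10²³ × 12.40) = 5.512 × 10^-23 cm³, so a = 3.806 × 10^-8 cm = 380.6 pm.
Atoms touch along the face diagonal, so √2·a = 4r, so r = 0.3536 × a = 135 pm.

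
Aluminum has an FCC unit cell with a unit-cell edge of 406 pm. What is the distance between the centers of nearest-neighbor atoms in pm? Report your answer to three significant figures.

In an FCC structure, atoms touch along the face diagonal, so √2·a = 4r; the nearest-neighbor distance equals 2r = 0.7071·a.
d = 0.7071 × 406 = 287 pm.

287 pm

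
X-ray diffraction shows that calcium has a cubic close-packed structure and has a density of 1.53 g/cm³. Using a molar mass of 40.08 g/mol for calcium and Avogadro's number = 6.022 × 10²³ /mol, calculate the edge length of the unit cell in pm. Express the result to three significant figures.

558 pm

With Z = 4 atoms per FCC cell, a³ = Z·M/(N_A·ρ) = 4 × 40.08 / (6.022 × 10²³ × 1.530 g/cm³) = 1.740 × 10^-22 cm³.
a = (1.740 × 10^-22)^(1/3) = 5.583 × 10^-8 cm = 558 pm.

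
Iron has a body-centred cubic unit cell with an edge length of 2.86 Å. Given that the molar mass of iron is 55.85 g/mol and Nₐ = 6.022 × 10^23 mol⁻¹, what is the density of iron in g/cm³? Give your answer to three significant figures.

A BCC unit cell contains Z = 2 atoms.
Cell volume: a³ = (2.86 Å)³ = (2.860 × 10^-8 cm)³ = 2.339 × 10^-23 cm³.
ρ = Z·M/(N_A·a³) = 2 × 55.85 / (6.022 × 10²³ × 2.339 × 10^-23) = 7.929 g/cm³.

7.93 g/cm³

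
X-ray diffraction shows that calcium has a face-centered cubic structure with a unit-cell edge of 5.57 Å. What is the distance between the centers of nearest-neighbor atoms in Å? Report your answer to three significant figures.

In an FCC structure, atoms touch along the face diagonal, so √2·a = 4r; the nearest-neighbor distance equals 2r = 0.7071·a.
d = 0.7071 × 5.57 = 3.94 Å.

3.94 Å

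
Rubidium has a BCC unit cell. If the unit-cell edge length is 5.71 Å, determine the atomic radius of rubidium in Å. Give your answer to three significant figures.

2.47 Å

In a BCC lattice, atoms touch along the body diagonal, so √3·a = 4r.
r = √3·a/4 = 1.7321 × 5.71 / 4 = 2.47 Å.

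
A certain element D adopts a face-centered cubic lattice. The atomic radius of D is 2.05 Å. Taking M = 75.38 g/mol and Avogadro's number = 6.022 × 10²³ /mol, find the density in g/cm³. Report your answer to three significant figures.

2.57 g/cm³

In an FCC lattice, atoms touch along the face diagonal, so √2·a = 4r, giving a = 5.798 Å = 5.798 × 10^-8 cm.
With Z = 4, ρ = Z·M/(N_A·a³) = 4 × 75.38 / (6.022 × 10²³ × 1.949 × 10^-22) = 2.568 g/cm³.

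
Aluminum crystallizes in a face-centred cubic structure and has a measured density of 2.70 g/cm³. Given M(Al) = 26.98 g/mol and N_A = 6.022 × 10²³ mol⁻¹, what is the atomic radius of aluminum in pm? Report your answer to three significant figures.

For an FCC cell (Z = 4), a³ = Z·M/(N_A·ρ) = 4 × 26.98 / (6.022 × 10²³ × 2.700) = 6.637 × 10^-23 cm³, so a = 4.049 × 10^-8 cm = 404.9 pm.
Atoms touch along the face diagonal, so √2·a = 4r, so r = 0.3536 × a = 143 pm.

143 pm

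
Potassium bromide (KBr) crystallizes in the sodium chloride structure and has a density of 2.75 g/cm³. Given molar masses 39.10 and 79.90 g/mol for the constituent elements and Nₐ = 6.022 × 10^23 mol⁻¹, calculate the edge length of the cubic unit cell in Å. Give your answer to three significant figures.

M(KBr) = 119.0 g/mol; Z = 4 formula units per cell.
a³ = Z·M/(N_A·ρ) = 4 × 119.0 / (6.022 × 10²³ × 2.75) = 2.874 × 10^-22 cm³, so a = 6.600 × 10^-8 cm = 6.60 Å.

6.60 Å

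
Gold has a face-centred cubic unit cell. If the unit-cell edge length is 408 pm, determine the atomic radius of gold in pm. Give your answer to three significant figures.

144 pm

In an FCC lattice, atoms touch along the face diagonal, so √2·a = 4r.
r = √2·a/4 = 1.4142 × 408 / 4 = 144 pm.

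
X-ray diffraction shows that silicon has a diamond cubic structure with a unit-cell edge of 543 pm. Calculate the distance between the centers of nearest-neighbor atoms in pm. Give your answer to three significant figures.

In a diamond cubic structure, nearest neighbors lie along the body diagonal with √3·a = 8r; the nearest-neighbor distance equals 2r = 0.4330·a.
d = 0.4330 × 543 = 235 pm.

235 pm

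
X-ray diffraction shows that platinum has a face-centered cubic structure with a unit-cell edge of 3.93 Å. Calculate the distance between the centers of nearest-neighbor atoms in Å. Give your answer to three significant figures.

2.78 Å

In an FCC structure, atoms touch along the face diagonal, so √2·a = 4r; the nearest-neighbor distance equals 2r = 0.7071·a.
d = 0.7071 × 3.93 = 2.78 Å.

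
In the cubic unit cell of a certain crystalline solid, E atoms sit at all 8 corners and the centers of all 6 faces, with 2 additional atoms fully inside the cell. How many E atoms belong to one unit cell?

Corner atoms are shared by 8 cells (1/8 each), face atoms by 2 (1/2 each), interior atoms are unshared.
Net atoms = 8 × 1/8 + 6 × 1/2 + 2 = 1 + 3 + 2 = 6.

6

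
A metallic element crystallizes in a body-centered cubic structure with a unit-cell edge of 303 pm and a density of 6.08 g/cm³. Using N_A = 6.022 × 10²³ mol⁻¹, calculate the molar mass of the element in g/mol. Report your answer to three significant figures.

50.9 g/mol

A BCC cell has Z = 2 atoms; a = 3.030 × 10^-8 cm.
M = ρ·N_A·a³/Z = 6.08 × 6.022 × 10²³ × 2.782 × 10^-23 / 2 = 50.9 g/mol.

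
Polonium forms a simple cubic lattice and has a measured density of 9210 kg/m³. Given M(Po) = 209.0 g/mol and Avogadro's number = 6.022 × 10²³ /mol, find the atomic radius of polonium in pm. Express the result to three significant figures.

For a simple cubic cell (Z = 1), a³ = Z·M/(N_A·ρ) = 1 × 209.0 / (6.022 × 10²³ × 9.210) = 3.768 × 10^-23 cm³, so a = 3.353 × 10^-8 cm = 335.3 pm.
Atoms touch along the cell edge, so a = 2r, so r = 0.5000 × a = 168 pm.

168 pm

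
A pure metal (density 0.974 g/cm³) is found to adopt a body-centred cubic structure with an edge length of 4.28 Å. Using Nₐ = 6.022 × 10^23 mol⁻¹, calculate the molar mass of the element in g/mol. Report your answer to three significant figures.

23.0 g/mol

A BCC cell has Z = 2 atoms; a = 4.280 × 10^-8 cm.
M = ρ·N_A·a³/Z = 0.974 × 6.022 × 10²³ × 7.840 × 10^-23 / 2 = 23.0 g/mol.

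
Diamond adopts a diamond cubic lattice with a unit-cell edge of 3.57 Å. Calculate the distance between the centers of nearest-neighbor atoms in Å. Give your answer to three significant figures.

In a diamond cubic structure, nearest neighbors lie along the body diagonal with √3·a = 8r; the nearest-neighbor distance equals 2r = 0.4330·a.
d = 0.4330 × 3.57 = 1.55 Å.

1.55 Å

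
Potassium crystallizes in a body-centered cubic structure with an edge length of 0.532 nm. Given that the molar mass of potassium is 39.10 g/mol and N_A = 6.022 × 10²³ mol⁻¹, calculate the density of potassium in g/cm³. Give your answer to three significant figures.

A BCC unit cell contains Z = 2 atoms.
Cell volume: a³ = (0.532 nm)³ = (5.320 × 10^-8 cm)³ = 1.506 × 10^-22 cm³.
ρ = Z·M/(N_A·a³) = 2 × 39.10 / (6.022 × 10²³ × 1.506 × 10^-22) = 0.8624 g/cm³.

0.862 g/cm³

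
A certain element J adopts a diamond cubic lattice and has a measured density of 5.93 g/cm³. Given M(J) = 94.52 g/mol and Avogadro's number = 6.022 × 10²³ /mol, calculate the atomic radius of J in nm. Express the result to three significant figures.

0.129 nm

For a diamond cubic cell (Z = 8), a³ = Z·M/(N_A·ρ) = 8 × 94.52 / (6.022 × 10²³ × 5.930) = 2.117 × 10^-22 cm³, so a = 5.960 × 10^-8 cm = 0.5960 nm.
Nearest neighbors lie along the body diagonal with √3·a = 8r, so r = 0.2165 × a = 0.129 nm.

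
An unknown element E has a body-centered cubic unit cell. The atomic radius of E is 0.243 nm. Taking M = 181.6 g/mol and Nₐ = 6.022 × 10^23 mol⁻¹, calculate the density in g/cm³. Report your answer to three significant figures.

3.41 g/cm³

In a BCC lattice, atoms touch along the body diagonal, so √3·a = 4r, giving a = 0.5612 nm = 5.612 × 10^-8 cm.
With Z = 2, ρ = Z·M/(N_A·a³) = 2 × 181.6 / (6.022 × 10²³ × 1.767 × 10^-22) = 3.413 g/cm³.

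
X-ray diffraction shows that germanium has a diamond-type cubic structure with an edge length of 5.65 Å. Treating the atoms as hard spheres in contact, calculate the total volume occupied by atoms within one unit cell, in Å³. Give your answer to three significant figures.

61.3 Å³

In a diamond cubic lattice nearest neighbors lie along the body diagonal with √3·a = 8r, so r = 0.2165a = 1.223 Å.
V_atoms = Z × (4/3)πr³ = 8 × (4/3)π × (1.223)³ = 61.3 Å³.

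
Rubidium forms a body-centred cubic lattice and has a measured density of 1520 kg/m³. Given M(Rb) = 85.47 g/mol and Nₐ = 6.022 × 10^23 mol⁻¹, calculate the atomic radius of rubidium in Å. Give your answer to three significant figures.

For a BCC cell (Z = 2), a³ = Z·M/(N_A·ρ) = 2 × 85.47 / (6.022 × 10²³ × 1.520) = 1.867 × 10^-22 cm³, so a = 5.716 × 10^-8 cm = 5.716 Å.
Atoms touch along the body diagonal, so √3·a = 4r, so r = 0.4330 × a = 2.48 Å.

2.48 Å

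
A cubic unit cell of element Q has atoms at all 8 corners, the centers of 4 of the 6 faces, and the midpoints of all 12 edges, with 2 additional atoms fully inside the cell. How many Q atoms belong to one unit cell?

Corner atoms are shared by 8 cells (1/8 each), face atoms by 2 (1/2 each), edge atoms by 4 (1/4 each), interior atoms are unshared.
Net atoms = 8 × 1/8 + 4 × 1/2 + 12 × 1/4 + 2 = 1 + 2 + 3 + 2 = 8.

8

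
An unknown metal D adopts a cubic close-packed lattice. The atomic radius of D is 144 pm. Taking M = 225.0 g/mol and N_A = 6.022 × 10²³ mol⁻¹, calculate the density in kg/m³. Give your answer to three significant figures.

22100 kg/m³

In an FCC lattice, atoms touch along the face diagonal, so √2·a = 4r, giving a = 407.3 pm = 4.073 × 10^-8 cm.
With Z = 4, ρ = Z·M/(N_A·a³) = 4 × 225.0 / (6.022 × 10²³ × 6.757 × 10^-23) = 22.12 g/cm³ = 22100 kg/m³.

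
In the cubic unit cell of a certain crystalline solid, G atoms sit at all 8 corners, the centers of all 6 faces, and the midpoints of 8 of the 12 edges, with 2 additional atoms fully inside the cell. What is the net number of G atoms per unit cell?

Corner atoms are shared by 8 cells (1/8 each), face atoms by 2 (1/2 each), edge atoms by 4 (1/4 each), interior atoms are unshared.
Net atoms = 8 × 1/8 + 6 × 1/2 + 8 × 1/4 + 2 = 1 + 3 + 2 + 2 = 8.

8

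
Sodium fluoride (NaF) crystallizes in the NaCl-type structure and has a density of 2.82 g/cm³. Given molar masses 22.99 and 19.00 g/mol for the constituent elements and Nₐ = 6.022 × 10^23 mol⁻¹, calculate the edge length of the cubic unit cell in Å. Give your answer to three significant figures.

4.62 Å

M(NaF) = 41.99 g/mol; Z = 4 formula units per cell.
a³ = Z·M/(N_A·ρ) = 4 × 41.99 / (6.022 × 10²³ × 2.82) = 9.890 × 10^-23 cm³, so a = 4.625 × 10^-8 cm = 4.62 Å.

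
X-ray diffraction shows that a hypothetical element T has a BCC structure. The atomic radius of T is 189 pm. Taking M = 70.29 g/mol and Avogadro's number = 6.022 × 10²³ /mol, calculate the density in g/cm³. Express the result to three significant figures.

In a BCC lattice, atoms touch along the body diagonal, so √3·a = 4r, giving a = 436.5 pm = 4.365 × 10^-8 cm.
With Z = 2, ρ = Z·M/(N_A·a³) = 2 × 70.29 / (6.022 × 10²³ × 8.315 × 10^-23) = 2.807 g/cm³.

2.81 g/cm³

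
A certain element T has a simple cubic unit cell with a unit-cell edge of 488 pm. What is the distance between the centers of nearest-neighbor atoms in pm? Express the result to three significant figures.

In a simple cubic structure, atoms touch along the cell edge, so a = 2r; the nearest-neighbor distance equals 2r = 1.000·a.
d = 1.000 × 488 = 488 pm.

488 pm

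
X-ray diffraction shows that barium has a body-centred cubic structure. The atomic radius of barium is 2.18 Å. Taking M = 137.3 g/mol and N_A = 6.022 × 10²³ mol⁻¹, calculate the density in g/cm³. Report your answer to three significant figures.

3.57 g/cm³

In a BCC lattice, atoms touch along the body diagonal, so √3·a = 4r, giving a = 5.034 Å = 5.034 × 10^-8 cm.
With Z = 2, ρ = Z·M/(N_A·a³) = 2 × 137.3 / (6.022 × 10²³ × 1.276 × 10^-22) = 3.573 g/cm³.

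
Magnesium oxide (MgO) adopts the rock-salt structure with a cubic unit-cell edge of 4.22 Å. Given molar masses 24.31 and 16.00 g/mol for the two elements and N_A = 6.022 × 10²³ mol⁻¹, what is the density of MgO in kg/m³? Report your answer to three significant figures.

The rock-salt structure contains Z = 4 formula units per cell; M(MgO) = 24.31 + 16.00 = 40.31 g/mol.
a³ = (4.220 × 10^-8 cm)³ = 7.515 × 10^-23 cm³.
ρ = 4 × 40.31 / (6.022 × 10²³ × 7.515 × 10^-23) = 3.563 g/cm³ = 3560 kg/m³.

3560 kg/m³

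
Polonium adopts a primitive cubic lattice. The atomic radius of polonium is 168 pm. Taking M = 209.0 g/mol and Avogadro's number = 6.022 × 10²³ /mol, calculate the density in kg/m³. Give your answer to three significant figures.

In a simple cubic lattice, atoms touch along the cell edge, so a = 2r, giving a = 336.0 pm = 3.360 × 10^-8 cm.
With Z = 1, ρ = Z·M/(N_A·a³) = 1 × 209.0 / (6.022 × 10²³ × 3.793 × 10^-23) = 9.149 g/cm³ = 9150 kg/m³.

9150 kg/m³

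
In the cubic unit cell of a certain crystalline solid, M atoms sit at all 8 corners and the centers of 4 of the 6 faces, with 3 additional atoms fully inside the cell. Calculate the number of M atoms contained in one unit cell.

Corner atoms are shared by 8 cells (1/8 each), face atoms by 2 (1/2 each), interior atoms are unshared.
Net atoms = 8 × 1/8 + 4 × 1/2 + 3 = 1 + 2 + 3 = 6.

6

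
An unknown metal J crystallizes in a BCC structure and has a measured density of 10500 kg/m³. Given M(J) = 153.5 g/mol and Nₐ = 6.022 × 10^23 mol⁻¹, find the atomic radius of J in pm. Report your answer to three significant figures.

158 pm

For a BCC cell (Z = 2), a³ = Z·M/(N_A·ρ) = 2 × 153.5 / (6.022 × 10²³ × 10.50) = 4.855 × 10^-23 cm³, so a = 3.648 × 10^-8 cm = 364.8 pm.
Atoms touch along the body diagonal, so √3·a = 4r, so r = 0.4330 × a = 158 pm.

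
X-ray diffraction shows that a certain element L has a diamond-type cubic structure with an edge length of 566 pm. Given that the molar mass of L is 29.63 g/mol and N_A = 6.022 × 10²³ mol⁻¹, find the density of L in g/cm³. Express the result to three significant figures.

2.17 g/cm³

A diamond cubic unit cell contains Z = 8 atoms.
Cell volume: a³ = (566 pm)³ = (5.660 × 10^-8 cm)³ = 1.813 × 10^-22 cm³.
ρ = Z·M/(N_A·a³) = 8 × 29.63 / (6.022 × 10²³ × 1.813 × 10^-22) = 2.171 g/cm³.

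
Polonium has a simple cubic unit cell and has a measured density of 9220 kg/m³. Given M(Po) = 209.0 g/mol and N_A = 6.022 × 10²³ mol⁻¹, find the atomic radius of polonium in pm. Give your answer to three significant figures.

For a simple cubic cell (Z = 1), a³ = Z·M/(N_A·ρ) = 1 × 209.0 / (6.022 × 10²³ × 9.220) = 3.764 × 10^-23 cm³, so a = 3.351 × 10^-8 cm = 335.1 pm.
Atoms touch along the cell edge, so a = 2r, so r = 0.5000 × a = 168 pm.

168 pm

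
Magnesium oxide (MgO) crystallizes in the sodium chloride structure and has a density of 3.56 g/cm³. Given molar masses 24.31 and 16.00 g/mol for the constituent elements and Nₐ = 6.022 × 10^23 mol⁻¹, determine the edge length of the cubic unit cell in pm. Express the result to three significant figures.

M(MgO) = 40.31 g/mol; Z = 4 formula units per cell.
a³ = Z·M/(N_A·ρ) = 4 × 40.31 / (6.022 × 10²³ × 3.56) = 7.521 × 10^-23 cm³, so a = 4.221 × 10^-8 cm = 422 pm.

422 pm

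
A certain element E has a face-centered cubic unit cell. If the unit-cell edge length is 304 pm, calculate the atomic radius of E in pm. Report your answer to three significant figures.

107 pm

In an FCC lattice, atoms touch along the face diagonal, so √2·a = 4r.
r = √2·a/4 = 1.4142 × 304 / 4 = 107 pm.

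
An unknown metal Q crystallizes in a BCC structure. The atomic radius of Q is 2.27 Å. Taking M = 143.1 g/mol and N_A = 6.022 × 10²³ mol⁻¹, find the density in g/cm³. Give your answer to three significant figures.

In a BCC lattice, atoms touch along the body diagonal, so √3·a = 4r, giving a = 5.242 Å = 5.242 × 10^-8 cm.
With Z = 2, ρ = Z·M/(N_A·a³) = 2 × 143.1 / (6.022 × 10²³ × 1.441 × 10^-22) = 3.299 g/cm³.

3.30 g/cm³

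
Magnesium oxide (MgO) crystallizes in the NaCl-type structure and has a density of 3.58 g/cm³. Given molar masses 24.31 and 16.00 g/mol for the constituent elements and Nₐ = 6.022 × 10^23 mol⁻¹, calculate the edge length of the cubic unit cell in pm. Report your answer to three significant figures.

421 pm

M(MgO) = 40.31 g/mol; Z = 4 formula units per cell.
a³ = Z·M/(N_A·ρ) = 4 × 40.31 / (6.022 × 10²³ × 3.58) = 7.479 × 10^-23 cm³, so a = 4.213 × 10^-8 cm = 421 pm.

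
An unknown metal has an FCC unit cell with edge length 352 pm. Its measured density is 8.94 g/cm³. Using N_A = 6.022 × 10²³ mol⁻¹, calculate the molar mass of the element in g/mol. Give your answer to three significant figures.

58.7 g/mol

An FCC cell has Z = 4 atoms; a = 3.520 × 10^-8 cm.
M = ρ·N_A·a³/Z = 8.94 × 6.022 × 10²³ × 4.361 × 10^-23 / 4 = 58.7 g/mol.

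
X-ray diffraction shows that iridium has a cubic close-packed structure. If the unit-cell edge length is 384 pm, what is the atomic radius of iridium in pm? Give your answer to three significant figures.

In an FCC lattice, atoms touch along the face diagonal, so √2·a = 4r.
r = √2·a/4 = 1.4142 × 384 / 4 = 136 pm.

136 pm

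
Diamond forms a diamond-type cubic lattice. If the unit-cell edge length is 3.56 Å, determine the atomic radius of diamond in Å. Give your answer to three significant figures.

In a diamond cubic lattice, nearest neighbors lie along the body diagonal with √3·a = 8r.
r = √3·a/8 = 1.7321 × 3.56 / 8 = 0.771 Å.

0.771 Å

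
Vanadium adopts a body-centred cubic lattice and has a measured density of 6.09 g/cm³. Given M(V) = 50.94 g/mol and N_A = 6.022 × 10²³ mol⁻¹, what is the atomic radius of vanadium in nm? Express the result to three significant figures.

0.131 nm

For a BCC cell (Z = 2), a³ = Z·M/(N_A·ρ) = 2 × 50.94 / (6.022 × 10²³ × 6.090) = 2.778 × 10^-23 cm³, so a = 3.029 × 10^-8 cm = 0.3029 nm.
Atoms touch along the body diagonal, so √3·a = 4r, so r = 0.4330 × a = 0.131 nm.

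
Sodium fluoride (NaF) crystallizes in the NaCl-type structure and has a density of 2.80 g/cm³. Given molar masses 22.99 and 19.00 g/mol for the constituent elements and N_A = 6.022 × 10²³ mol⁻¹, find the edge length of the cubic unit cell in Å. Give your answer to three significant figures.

M(NaF) = 41.99 g/mol; Z = 4 formula units per cell.
a³ = Z·M/(N_A·ρ) = 4 × 41.99 / (6.022 × 10²³ × 2.80) = 9.961 × 10^-23 cm³, so a = 4.636 × 10^-8 cm = 4.64 Å.

4.64 Å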